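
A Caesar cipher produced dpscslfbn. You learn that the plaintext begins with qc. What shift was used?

From the crib: d(3)−q(16)=-13≡13, so the shift is 13.

13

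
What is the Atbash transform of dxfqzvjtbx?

d(3) → w(22)
x(23) → c(2)
f(5) → u(20)
q(16) → j(9)
z(25) → a(0)
v(21) → e(4)
j(9) → q(16)
t(19) → g(6)
b(1) → y(24)
x(23) → c(2)

wcujaeqgyc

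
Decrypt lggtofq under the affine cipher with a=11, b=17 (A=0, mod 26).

The inverse of 11 mod 26 is 19, since 11·19=209≡1. Apply D(y)=19·(y−17) mod 26:
l(11): 19·(11−17)=-114≡16 → q
g(6): 19·(6−17)=-209≡25 → z
g(6): 19·(6−17)=-209≡25 → z
t(19): 19·(19−17)=38≡12 → m
o(14): 19·(14−17)=-57≡21 → v
f(5): 19·(5−17)=-228≡6 → g
q(16): 19·(16−17)=-19≡7 → h

qzzmvgh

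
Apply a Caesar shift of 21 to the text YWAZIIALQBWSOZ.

TRVUDDVGLWRNJU

Y(24): 24+21=45≡19 → T
W(22): 22+21=43≡17 → R
A(0): 0+21=21 → V
Z(25): 25+21=46≡20 → U
I(8): 8+21=29≡3 → D
I(8): 8+21=29≡3 → D
A(0): 0+21=21 → V
L(11): 11+21=32≡6 → G
Q(16): 16+21=37≡11 → L
B(1): 1+21=22 → W
W(22): 22+21=43≡17 → R
S(18): 18+21=39≡13 → N
O(14): 14+21=35≡9 → J
Z(25): 25+21=46≡20 → U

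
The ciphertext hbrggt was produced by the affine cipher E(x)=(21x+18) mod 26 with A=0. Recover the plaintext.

xtvssf

The inverse of 21 mod 26 is 5, since 21·5=105≡1. Apply D(y)=5·(y−18) mod 26:
h(7): 5·(7−18)=-55≡23 → x
b(1): 5·(1−18)=-85≡19 → t
r(17): 5·(17−18)=-5≡21 → v
g(6): 5·(6−18)=-60≡18 → s
g(6): 5·(6−18)=-60≡18 → s
t(19): 5·(19−18)=5 → f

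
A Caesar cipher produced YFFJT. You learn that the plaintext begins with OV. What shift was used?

From the crib: Y(24)−O(14)=10, so the shift is 10.

10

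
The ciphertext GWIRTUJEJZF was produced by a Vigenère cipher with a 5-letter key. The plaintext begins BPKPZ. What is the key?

Subtract each crib letter from the matching ciphertext letter (mod 26):
G(6)−B(1)=5 → F
W(22)−P(15)=7 → H
I(8)−K(10)=-2≡24 → Y
R(17)−P(15)=2 → C
T(19)−Z(25)=-6≡20 → U

FHYCU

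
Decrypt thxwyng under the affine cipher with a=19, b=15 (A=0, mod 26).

The inverse of 19 mod 26 is 11, since 19·11=209≡1. Apply D(y)=11·(y−15) mod 26:
t(19): 11·(19−15)=44≡18 → s
h(7): 11·(7−15)=-88≡16 → q
x(23): 11·(23−15)=88≡10 → k
w(22): 11·(22−15)=77≡25 → z
y(24): 11·(24−15)=99≡21 → v
n(13): 11·(13−15)=-22≡4 → e
g(6): 11·(6−15)=-99≡5 → f

sqkzvef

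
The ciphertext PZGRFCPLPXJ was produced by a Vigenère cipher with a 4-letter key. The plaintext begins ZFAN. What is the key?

QUGE

Subtract each crib letter from the matching ciphertext letter (mod 26):
P(15)−Z(25)=-10≡16 → Q
Z(25)−F(5)=20 → U
G(6)−A(0)=6 → G
R(17)−N(13)=4 → E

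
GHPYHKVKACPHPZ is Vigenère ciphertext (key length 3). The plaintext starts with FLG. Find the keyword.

Subtract each crib letter from the matching ciphertext letter (mod 26):
G(6)−F(5)=1 → B
H(7)−L(11)=-4≡22 → W
P(15)−G(6)=9 → J

BWJ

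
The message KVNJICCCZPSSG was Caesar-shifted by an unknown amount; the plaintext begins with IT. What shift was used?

From the crib: K(10)−I(8)=2, so the shift is 2.

2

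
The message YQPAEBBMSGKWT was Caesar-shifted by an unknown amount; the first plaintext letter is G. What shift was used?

18

From the crib: Y(24)−G(6)=18, so the shift is 18.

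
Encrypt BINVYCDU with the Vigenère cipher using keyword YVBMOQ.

ZDOHMSBP

Repeat the key across the message: YVBMOQYV
B(1)+Y(24): 25 → Z
I(8)+V(21): 29≡3 → D
N(13)+B(1): 14 → O
V(21)+M(12): 33≡7 → H
Y(24)+O(14): 38≡12 → M
C(2)+Q(16): 18 → S
D(3)+Y(24): 27≡1 → B
U(20)+V(21): 41≡15 → P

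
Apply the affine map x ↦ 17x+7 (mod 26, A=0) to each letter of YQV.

Y(24): 17·24+7=415≡25 → Z
Q(16): 17·16+7=279≡19 → T
V(21): 17·21+7=364≡0 → A

ZTA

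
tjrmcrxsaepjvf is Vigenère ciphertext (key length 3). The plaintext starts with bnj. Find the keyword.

swi

Subtract each crib letter from the matching ciphertext letter (mod 26):
t(19)−b(1)=18 → s
j(9)−n(13)=-4≡22 → w
r(17)−j(9)=8 → i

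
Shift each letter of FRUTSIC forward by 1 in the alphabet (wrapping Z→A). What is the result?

GSVUTJD

F(5): 5+1=6 → G
R(17): 17+1=18 → S
U(20): 20+1=21 → V
T(19): 19+1=20 → U
S(18): 18+1=19 → T
I(8): 8+1=9 → J
C(2): 2+1=3 → D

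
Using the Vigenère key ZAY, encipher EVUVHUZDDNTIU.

Repeat the key across the message: ZAYZAYZAYZAYZ
E(4)+Z(25): 29≡3 → D
V(21)+A(0): 21 → V
U(20)+Y(24): 44≡18 → S
V(21)+Z(25): 46≡20 → U
H(7)+A(0): 7 → H
U(20)+Y(24): 44≡18 → S
Z(25)+Z(25): 50≡24 → Y
D(3)+A(0): 3 → D
D(3)+Y(24): 27≡1 → B
N(13)+Z(25): 38≡12 → M
T(19)+A(0): 19 → T
I(8)+Y(24): 32≡6 → G
U(20)+Z(25): 45≡19 → T

DVSUHSYDBMTGT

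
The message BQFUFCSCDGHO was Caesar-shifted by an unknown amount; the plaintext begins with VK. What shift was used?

From the crib: B(1)−V(21)=-20≡6, so the shift is 6.

6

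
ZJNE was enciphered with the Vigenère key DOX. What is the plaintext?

Repeat the key across the ciphertext: DOXD
Z(25)−D(3): 22 → W
J(9)−O(14): -5≡21 → V
N(13)−X(23): -10≡16 → Q
E(4)−D(3): 1 → B

WVQB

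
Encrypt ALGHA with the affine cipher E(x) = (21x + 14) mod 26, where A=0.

OLKFO

A(0): 21·0+14=14 → O
L(11): 21·11+14=245≡11 → L
G(6): 21·6+14=140≡10 → K
H(7): 21·7+14=161≡5 → F
A(0): 21·0+14=14 → O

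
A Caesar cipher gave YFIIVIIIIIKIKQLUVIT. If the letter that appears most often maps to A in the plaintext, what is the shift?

8

The most frequent ciphertext letter is I (appears 9 times).
I is position 8; A is position 0.
Shift = 8.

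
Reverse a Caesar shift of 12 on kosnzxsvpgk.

k(10): 10−12=-2≡24 → y
o(14): 14−12=2 → c
s(18): 18−12=6 → g
n(13): 13−12=1 → b
z(25): 25−12=13 → n
x(23): 23−12=11 → l
s(18): 18−12=6 → g
v(21): 21−12=9 → j
p(15): 15−12=3 → d
g(6): 6−12=-6≡20 → u
k(10): 10−12=-2≡24 → y

ycgbnlgjduy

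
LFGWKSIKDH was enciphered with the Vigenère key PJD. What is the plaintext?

WWDHBPTBAS

Repeat the key across the ciphertext: PJDPJDPJDP
L(11)−P(15): -4≡22 → W
F(5)−J(9): -4≡22 → W
G(6)−D(3): 3 → D
W(22)−P(15): 7 → H
K(10)−J(9): 1 → B
S(18)−D(3): 15 → P
I(8)−P(15): -7≡19 → T
K(10)−J(9): 1 → B
D(3)−D(3): 0 → A
H(7)−P(15): -8≡18 → S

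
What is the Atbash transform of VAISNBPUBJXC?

EZRHMYKFYQCX

V(21) → E(4)
A(0) → Z(25)
I(8) → R(17)
S(18) → H(7)
N(13) → M(12)
B(1) → Y(24)
P(15) → K(10)
U(20) → F(5)
B(1) → Y(24)
J(9) → Q(16)
X(23) → C(2)
C(2) → X(23)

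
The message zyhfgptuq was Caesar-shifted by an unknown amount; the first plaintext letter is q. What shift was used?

From the crib: z(25)−q(16)=9, so the shift is 9.

9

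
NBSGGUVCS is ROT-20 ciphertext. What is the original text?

THYMMABIY

N(13): 13−20=-7≡19 → T
B(1): 1−20=-19≡7 → H
S(18): 18−20=-2≡24 → Y
G(6): 6−20=-14≡12 → M
G(6): 6−20=-14≡12 → M
U(20): 20−20=0 → A
V(21): 21−20=1 → B
C(2): 2−20=-18≡8 → I
S(18): 18−20=-2≡24 → Y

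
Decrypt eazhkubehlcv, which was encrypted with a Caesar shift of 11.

tpowzjqtwark

e(4): 4−11=-7≡19 → t
a(0): 0−11=-11≡15 → p
z(25): 25−11=14 → o
h(7): 7−11=-4≡22 → w
k(10): 10−11=-1≡25 → z
u(20): 20−11=9 → j
b(1): 1−11=-10≡16 → q
e(4): 4−11=-7≡19 → t
h(7): 7−11=-4≡22 → w
l(11): 11−11=0 → a
c(2): 2−11=-9≡17 → r
v(21): 21−11=10 → k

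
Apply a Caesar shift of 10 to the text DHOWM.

NRYGW

D(3): 3+10=13 → N
H(7): 7+10=17 → R
O(14): 14+10=24 → Y
W(22): 22+10=32≡6 → G
M(12): 12+10=22 → W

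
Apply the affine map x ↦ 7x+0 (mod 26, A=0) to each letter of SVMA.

S(18): 7·18+0=126≡22 → W
V(21): 7·21+0=147≡17 → R
M(12): 7·12+0=84≡6 → G
A(0): 7·0+0=0 → A

WRGA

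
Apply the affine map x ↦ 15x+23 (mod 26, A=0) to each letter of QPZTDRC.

Q(16): 15·16+23=263≡3 → D
P(15): 15·15+23=248≡14 → O
Z(25): 15·25+23=398≡8 → I
T(19): 15·19+23=308≡22 → W
D(3): 15·3+23=68≡16 → Q
R(17): 15·17+23=278≡18 → S
C(2): 15·2+23=53≡1 → B

DOIWQSB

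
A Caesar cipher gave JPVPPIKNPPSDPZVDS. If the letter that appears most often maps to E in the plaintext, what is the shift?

11

The most frequent ciphertext letter is P (appears 6 times).
P is position 15; E is position 4.
Shift = 11.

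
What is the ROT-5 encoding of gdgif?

g(6): 6+5=11 → l
d(3): 3+5=8 → i
g(6): 6+5=11 → l
i(8): 8+5=13 → n
f(5): 5+5=10 → k

lilnk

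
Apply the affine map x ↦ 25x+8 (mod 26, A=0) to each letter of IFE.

I(8): 25·8+8=208≡0 → A
F(5): 25·5+8=133≡3 → D
E(4): 25·4+8=108≡4 → E

ADE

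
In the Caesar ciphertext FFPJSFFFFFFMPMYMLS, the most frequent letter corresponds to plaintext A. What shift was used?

The most frequent ciphertext letter is F (appears 8 times).
F is position 5; A is position 0.
Shift = 5.

5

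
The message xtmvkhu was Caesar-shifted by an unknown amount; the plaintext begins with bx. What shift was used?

22

From the crib: x(23)−b(1)=22, so the shift is 22.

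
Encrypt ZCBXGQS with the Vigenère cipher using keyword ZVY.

YXZWBOR

Repeat the key across the message: ZVYZVYZ
Z(25)+Z(25): 50≡24 → Y
C(2)+V(21): 23 → X
B(1)+Y(24): 25 → Z
X(23)+Z(25): 48≡22 → W
G(6)+V(21): 27≡1 → B
Q(16)+Y(24): 40≡14 → O
S(18)+Z(25): 43≡17 → R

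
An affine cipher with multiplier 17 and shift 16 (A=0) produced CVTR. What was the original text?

QLRX

The inverse of 17 mod 26 is 23, since 17·23=391≡1. Apply D(y)=23·(y−16) mod 26:
C(2): 23·(2−16)=-322≡16 → Q
V(21): 23·(21−16)=115≡11 → L
T(19): 23·(19−16)=69≡17 → R
R(17): 23·(17−16)=23 → X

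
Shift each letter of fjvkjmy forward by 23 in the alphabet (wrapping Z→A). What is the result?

cgshgjv

f(5): 5+23=28≡2 → c
j(9): 9+23=32≡6 → g
v(21): 21+23=44≡18 → s
k(10): 10+23=33≡7 → h
j(9): 9+23=32≡6 → g
m(12): 12+23=35≡9 → j
y(24): 24+23=47≡21 → v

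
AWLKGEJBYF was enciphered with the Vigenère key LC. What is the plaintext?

Repeat the key across the ciphertext: LCLCLCLCLC
A(0)−L(11): -11≡15 → P
W(22)−C(2): 20 → U
L(11)−L(11): 0 → A
K(10)−C(2): 8 → I
G(6)−L(11): -5≡21 → V
E(4)−C(2): 2 → C
J(9)−L(11): -2≡24 → Y
B(1)−C(2): -1≡25 → Z
Y(24)−L(11): 13 → N
F(5)−C(2): 3 → D

PUAIVCYZND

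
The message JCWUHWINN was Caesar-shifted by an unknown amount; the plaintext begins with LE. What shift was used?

24

From the crib: J(9)−L(11)=-2≡24, so the shift is 24.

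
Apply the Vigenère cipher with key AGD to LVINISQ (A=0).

Repeat the key across the message: AGDAGDA
L(11)+A(0): 11 → L
V(21)+G(6): 27≡1 → B
I(8)+D(3): 11 → L
N(13)+A(0): 13 → N
I(8)+G(6): 14 → O
S(18)+D(3): 21 → V
Q(16)+A(0): 16 → Q

LBLNOVQ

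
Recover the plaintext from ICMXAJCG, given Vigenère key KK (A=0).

Repeat the key across the ciphertext: KKKKKKKK
I(8)−K(10): -2≡24 → Y
C(2)−K(10): -8≡18 → S
M(12)−K(10): 2 → C
X(23)−K(10): 13 → N
A(0)−K(10): -10≡16 → Q
J(9)−K(10): -1≡25 → Z
C(2)−K(10): -8≡18 → S
G(6)−K(10): -4≡22 → W

YSCNQZSW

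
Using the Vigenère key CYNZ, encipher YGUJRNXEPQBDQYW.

AEHITLKDROOCSWJ

Repeat the key across the message: CYNZCYNZCYNZCYN
Y(24)+C(2): 26≡0 → A
G(6)+Y(24): 30≡4 → E
U(20)+N(13): 33≡7 → H
J(9)+Z(25): 34≡8 → I
R(17)+C(2): 19 → T
N(13)+Y(24): 37≡11 → L
X(23)+N(13): 36≡10 → K
E(4)+Z(25): 29≡3 → D
P(15)+C(2): 17 → R
Q(16)+Y(24): 40≡14 → O
B(1)+N(13): 14 → O
D(3)+Z(25): 28≡2 → C
Q(16)+C(2): 18 → S
Y(24)+Y(24): 48≡22 → W
W(22)+N(13): 35≡9 → J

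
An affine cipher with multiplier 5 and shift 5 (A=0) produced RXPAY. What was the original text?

The inverse of 5 mod 26 is 21, since 5·21=105≡1. Apply D(y)=21·(y−5) mod 26:
R(17): 21·(17−5)=252≡18 → S
X(23): 21·(23−5)=378≡14 → O
P(15): 21·(15−5)=210≡2 → C
A(0): 21·(0−5)=-105≡25 → Z
Y(24): 21·(24−5)=399≡9 → J

SOCZJ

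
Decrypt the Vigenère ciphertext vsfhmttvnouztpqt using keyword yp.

xdhsoevgpzwkvase

Repeat the key across the ciphertext: ypypypypypypypyp
v(21)−y(24): -3≡23 → x
s(18)−p(15): 3 → d
f(5)−y(24): -19≡7 → h
h(7)−p(15): -8≡18 → s
m(12)−y(24): -12≡14 → o
t(19)−p(15): 4 → e
t(19)−y(24): -5≡21 → v
v(21)−p(15): 6 → g
n(13)−y(24): -11≡15 → p
o(14)−p(15): -1≡25 → z
u(20)−y(24): -4≡22 → w
z(25)−p(15): 10 → k
t(19)−y(24): -5≡21 → v
p(15)−p(15): 0 → a
q(16)−y(24): -8≡18 → s
t(19)−p(15): 4 → e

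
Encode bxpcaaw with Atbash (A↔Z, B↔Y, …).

b(1) → y(24)
x(23) → c(2)
p(15) → k(10)
c(2) → x(23)
a(0) → z(25)
a(0) → z(25)
w(22) → d(3)

yckxzzd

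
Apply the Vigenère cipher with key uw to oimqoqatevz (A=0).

Repeat the key across the message: uwuwuwuwuwu
o(14)+u(20): 34≡8 → i
i(8)+w(22): 30≡4 → e
m(12)+u(20): 32≡6 → g
q(16)+w(22): 38≡12 → m
o(14)+u(20): 34≡8 → i
q(16)+w(22): 38≡12 → m
a(0)+u(20): 20 → u
t(19)+w(22): 41≡15 → p
e(4)+u(20): 24 → y
v(21)+w(22): 43≡17 → r
z(25)+u(20): 45≡19 → t

iegmimupyrt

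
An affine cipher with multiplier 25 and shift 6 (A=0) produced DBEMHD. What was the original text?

The inverse of 25 mod 26 is 25, since 25·25=625≡1. Apply D(y)=25·(y−6) mod 26:
D(3): 25·(3−6)=-75≡3 → D
B(1): 25·(1−6)=-125≡5 → F
E(4): 25·(4−6)=-50≡2 → C
M(12): 25·(12−6)=150≡20 → U
H(7): 25·(7−6)=25 → Z
D(3): 25·(3−6)=-75≡3 → D

DFCUZD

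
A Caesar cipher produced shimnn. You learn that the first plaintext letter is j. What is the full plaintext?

jyzdee

From the crib: s(18)−j(9)=9, so the shift is 9.
Subtract 9 from each ciphertext letter:
s(18): 18−9=9 → j
h(7): 7−9=-2≡24 → y
i(8): 8−9=-1≡25 → z
m(12): 12−9=3 → d
n(13): 13−9=4 → e
n(13): 13−9=4 → e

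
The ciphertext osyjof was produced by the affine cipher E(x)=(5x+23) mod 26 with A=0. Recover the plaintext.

tzvstm

The inverse of 5 mod 26 is 21, since 5·21=105≡1. Apply D(y)=21·(y−23) mod 26:
o(14): 21·(14−23)=-189≡19 → t
s(18): 21·(18−23)=-105≡25 → z
y(24): 21·(24−23)=21 → v
j(9): 21·(9−23)=-294≡18 → s
o(14): 21·(14−23)=-189≡19 → t
f(5): 21·(5−23)=-378≡12 → m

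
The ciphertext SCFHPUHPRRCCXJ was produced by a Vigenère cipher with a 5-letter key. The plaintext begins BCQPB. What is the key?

Subtract each crib letter from the matching ciphertext letter (mod 26):
S(18)−B(1)=17 → R
C(2)−C(2)=0 → A
F(5)−Q(16)=-11≡15 → P
H(7)−P(15)=-8≡18 → S
P(15)−B(1)=14 → O

RAPSO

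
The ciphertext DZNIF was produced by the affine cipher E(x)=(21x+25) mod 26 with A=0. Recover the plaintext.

UASTE

The inverse of 21 mod 26 is 5, since 21·5=105≡1. Apply D(y)=5·(y−25) mod 26:
D(3): 5·(3−25)=-110≡20 → U
Z(25): 5·(25−25)=0 → A
N(13): 5·(13−25)=-60≡18 → S
I(8): 5·(8−25)=-85≡19 → T
F(5): 5·(5−25)=-100≡4 → E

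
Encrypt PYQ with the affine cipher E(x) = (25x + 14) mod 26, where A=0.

ZQY

P(15): 25·15+14=389≡25 → Z
Y(24): 25·24+14=614≡16 → Q
Q(16): 25·16+14=414≡24 → Y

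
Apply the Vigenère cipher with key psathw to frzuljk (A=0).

Repeat the key across the message: psathwp
f(5)+p(15): 20 → u
r(17)+s(18): 35≡9 → j
z(25)+a(0): 25 → z
u(20)+t(19): 39≡13 → n
l(11)+h(7): 18 → s
j(9)+w(22): 31≡5 → f
k(10)+p(15): 25 → z

ujznsfz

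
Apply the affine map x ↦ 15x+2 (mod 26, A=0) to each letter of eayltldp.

e(4): 15·4+2=62≡10 → k
a(0): 15·0+2=2 → c
y(24): 15·24+2=362≡24 → y
l(11): 15·11+2=167≡11 → l
t(19): 15·19+2=287≡1 → b
l(11): 15·11+2=167≡11 → l
d(3): 15·3+2=47≡21 → v
p(15): 15·15+2=227≡19 → t

kcylblvt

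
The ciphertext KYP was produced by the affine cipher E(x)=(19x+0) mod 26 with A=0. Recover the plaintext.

The inverse of 19 mod 26 is 11, since 19·11=209≡1. Apply D(y)=11·(y−0) mod 26:
K(10): 11·(10−0)=110≡6 → G
Y(24): 11·(24−0)=264≡4 → E
P(15): 11·(15−0)=165≡9 → J

GEJ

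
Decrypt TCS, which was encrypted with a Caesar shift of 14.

FOE

T(19): 19−14=5 → F
C(2): 2−14=-12≡14 → O
S(18): 18−14=4 → E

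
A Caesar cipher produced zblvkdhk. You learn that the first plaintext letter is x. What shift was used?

From the crib: z(25)−x(23)=2, so the shift is 2.

2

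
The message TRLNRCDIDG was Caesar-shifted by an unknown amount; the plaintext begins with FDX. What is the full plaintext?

FDXZDOPUPS

From the crib: T(19)−F(5)=14, so the shift is 14.
Subtract 14 from each ciphertext letter:
T(19): 19−14=5 → F
R(17): 17−14=3 → D
L(11): 11−14=-3≡23 → X
N(13): 13−14=-1≡25 → Z
R(17): 17−14=3 → D
C(2): 2−14=-12≡14 → O
D(3): 3−14=-11≡15 → P
I(8): 8−14=-6≡20 → U
D(3): 3−14=-11≡15 → P
G(6): 6−14=-8≡18 → S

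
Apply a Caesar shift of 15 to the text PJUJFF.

EYJYUU

P(15): 15+15=30≡4 → E
J(9): 9+15=24 → Y
U(20): 20+15=35≡9 → J
J(9): 9+15=24 → Y
F(5): 5+15=20 → U
F(5): 5+15=20 → U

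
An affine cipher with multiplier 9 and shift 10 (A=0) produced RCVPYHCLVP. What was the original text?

VCHPQRCDHP

The inverse of 9 mod 26 is 3, since 9·3=27≡1. Apply D(y)=3·(y−10) mod 26:
R(17): 3·(17−10)=21 → V
C(2): 3·(2−10)=-24≡2 → C
V(21): 3·(21−10)=33≡7 → H
P(15): 3·(15−10)=15 → P
Y(24): 3·(24−10)=42≡16 → Q
H(7): 3·(7−10)=-9≡17 → R
C(2): 3·(2−10)=-24≡2 → C
L(11): 3·(11−10)=3 → D
V(21): 3·(21−10)=33≡7 → H
P(15): 3·(15−10)=15 → P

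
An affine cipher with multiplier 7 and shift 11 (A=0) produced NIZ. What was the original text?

The inverse of 7 mod 26 is 15, since 7·15=105≡1. Apply D(y)=15·(y−11) mod 26:
N(13): 15·(13−11)=30≡4 → E
I(8): 15·(8−11)=-45≡7 → H
Z(25): 15·(25−11)=210≡2 → C

EHC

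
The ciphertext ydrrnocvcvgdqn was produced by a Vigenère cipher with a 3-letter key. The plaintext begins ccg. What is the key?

wbl

Subtract each crib letter from the matching ciphertext letter (mod 26):
y(24)−c(2)=22 → w
d(3)−c(2)=1 → b
r(17)−g(6)=11 → l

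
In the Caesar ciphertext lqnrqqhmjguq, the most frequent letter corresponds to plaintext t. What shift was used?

The most frequent ciphertext letter is q (appears 4 times).
q is position 16; t is position 19.
Shift = -3≡23.

23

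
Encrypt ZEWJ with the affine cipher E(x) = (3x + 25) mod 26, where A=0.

Z(25): 3·25+25=100≡22 → W
E(4): 3·4+25=37≡11 → L
W(22): 3·22+25=91≡13 → N
J(9): 3·9+25=52≡0 → A

WLNA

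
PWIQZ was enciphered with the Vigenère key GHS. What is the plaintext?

Repeat the key across the ciphertext: GHSGH
P(15)−G(6): 9 → J
W(22)−H(7): 15 → P
I(8)−S(18): -10≡16 → Q
Q(16)−G(6): 10 → K
Z(25)−H(7): 18 → S

JPQKS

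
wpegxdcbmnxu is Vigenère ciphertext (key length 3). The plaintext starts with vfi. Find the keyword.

Subtract each crib letter from the matching ciphertext letter (mod 26):
w(22)−v(21)=1 → b
p(15)−f(5)=10 → k
e(4)−i(8)=-4≡22 → w

bkw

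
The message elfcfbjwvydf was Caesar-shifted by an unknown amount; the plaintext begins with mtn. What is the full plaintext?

mtnknjredgln

From the crib: e(4)−m(12)=-8≡18, so the shift is 18.
Subtract 18 from each ciphertext letter:
e(4): 4−18=-14≡12 → m
l(11): 11−18=-7≡19 → t
f(5): 5−18=-13≡13 → n
c(2): 2−18=-16≡10 → k
f(5): 5−18=-13≡13 → n
b(1): 1−18=-17≡9 → j
j(9): 9−18=-9≡17 → r
w(22): 22−18=4 → e
v(21): 21−18=3 → d
y(24): 24−18=6 → g
d(3): 3−18=-15≡11 → l
f(5): 5−18=-13≡13 → n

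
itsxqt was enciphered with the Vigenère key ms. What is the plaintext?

Repeat the key across the ciphertext: msmsms
i(8)−m(12): -4≡22 → w
t(19)−s(18): 1 → b
s(18)−m(12): 6 → g
x(23)−s(18): 5 → f
q(16)−m(12): 4 → e
t(19)−s(18): 1 → b

wbgfeb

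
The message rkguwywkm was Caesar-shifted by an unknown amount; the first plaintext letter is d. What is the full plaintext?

From the crib: r(17)−d(3)=14, so the shift is 14.
Subtract 14 from each ciphertext letter:
r(17): 17−14=3 → d
k(10): 10−14=-4≡22 → w
g(6): 6−14=-8≡18 → s
u(20): 20−14=6 → g
w(22): 22−14=8 → i
y(24): 24−14=10 → k
w(22): 22−14=8 → i
k(10): 10−14=-4≡22 → w
m(12): 12−14=-2≡24 → y

dwsgikiwy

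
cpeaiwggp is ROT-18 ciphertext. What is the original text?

kxmiqeoox

c(2): 2−18=-16≡10 → k
p(15): 15−18=-3≡23 → x
e(4): 4−18=-14≡12 → m
a(0): 0−18=-18≡8 → i
i(8): 8−18=-10≡16 → q
w(22): 22−18=4 → e
g(6): 6−18=-12≡14 → o
g(6): 6−18=-12≡14 → o
p(15): 15−18=-3≡23 → x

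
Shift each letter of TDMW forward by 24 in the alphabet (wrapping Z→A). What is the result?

RBKU

T(19): 19+24=43≡17 → R
D(3): 3+24=27≡1 → B
M(12): 12+24=36≡10 → K
W(22): 22+24=46≡20 → U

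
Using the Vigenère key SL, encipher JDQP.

BOIA

Repeat the key across the message: SLSL
J(9)+S(18): 27≡1 → B
D(3)+L(11): 14 → O
Q(16)+S(18): 34≡8 → I
P(15)+L(11): 26≡0 → A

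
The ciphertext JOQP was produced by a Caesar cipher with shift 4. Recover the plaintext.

J(9): 9−4=5 → F
O(14): 14−4=10 → K
Q(16): 16−4=12 → M
P(15): 15−4=11 → L

FKML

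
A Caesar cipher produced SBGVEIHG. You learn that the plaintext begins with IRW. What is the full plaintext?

IRWLUYXW

From the crib: S(18)−I(8)=10, so the shift is 10.
Subtract 10 from each ciphertext letter:
S(18): 18−10=8 → I
B(1): 1−10=-9≡17 → R
G(6): 6−10=-4≡22 → W
V(21): 21−10=11 → L
E(4): 4−10=-6≡20 → U
I(8): 8−10=-2≡24 → Y
H(7): 7−10=-3≡23 → X
G(6): 6−10=-4≡22 → W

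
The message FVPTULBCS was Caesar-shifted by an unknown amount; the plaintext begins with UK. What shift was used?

From the crib: F(5)−U(20)=-15≡11, so the shift is 11.

11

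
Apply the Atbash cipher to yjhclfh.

bqsxous

y(24) → b(1)
j(9) → q(16)
h(7) → s(18)
c(2) → x(23)
l(11) → o(14)
f(5) → u(20)
h(7) → s(18)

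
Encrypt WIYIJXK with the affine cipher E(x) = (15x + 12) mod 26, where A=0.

ECICRTG

W(22): 15·22+12=342≡4 → E
I(8): 15·8+12=132≡2 → C
Y(24): 15·24+12=372≡8 → I
I(8): 15·8+12=132≡2 → C
J(9): 15·9+12=147≡17 → R
X(23): 15·23+12=357≡19 → T
K(10): 15·10+12=162≡6 → G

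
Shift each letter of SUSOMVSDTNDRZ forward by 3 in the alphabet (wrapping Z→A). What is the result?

VXVRPYVGWQGUC

S(18): 18+3=21 → V
U(20): 20+3=23 → X
S(18): 18+3=21 → V
O(14): 14+3=17 → R
M(12): 12+3=15 → P
V(21): 21+3=24 → Y
S(18): 18+3=21 → V
D(3): 3+3=6 → G
T(19): 19+3=22 → W
N(13): 13+3=16 → Q
D(3): 3+3=6 → G
R(17): 17+3=20 → U
Z(25): 25+3=28≡2 → C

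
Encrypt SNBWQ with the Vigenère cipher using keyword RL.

JYSHH

Repeat the key across the message: RLRLR
S(18)+R(17): 35≡9 → J
N(13)+L(11): 24 → Y
B(1)+R(17): 18 → S
W(22)+L(11): 33≡7 → H
Q(16)+R(17): 33≡7 → H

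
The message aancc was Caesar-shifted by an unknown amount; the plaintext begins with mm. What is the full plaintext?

From the crib: a(0)−m(12)=-12≡14, so the shift is 14.
Subtract 14 from each ciphertext letter:
a(0): 0−14=-14≡12 → m
a(0): 0−14=-14≡12 → m
n(13): 13−14=-1≡25 → z
c(2): 2−14=-12≡14 → o
c(2): 2−14=-12≡14 → o

mmzoo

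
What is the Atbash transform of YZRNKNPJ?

Y(24) → B(1)
Z(25) → A(0)
R(17) → I(8)
N(13) → M(12)
K(10) → P(15)
N(13) → M(12)
P(15) → K(10)
J(9) → Q(16)

BAIMPMKQ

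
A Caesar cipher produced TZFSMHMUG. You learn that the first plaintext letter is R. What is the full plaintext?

RXDQKFKSE

From the crib: T(19)−R(17)=2, so the shift is 2.
Subtract 2 from each ciphertext letter:
T(19): 19−2=17 → R
Z(25): 25−2=23 → X
F(5): 5−2=3 → D
S(18): 18−2=16 → Q
M(12): 12−2=10 → K
H(7): 7−2=5 → F
M(12): 12−2=10 → K
U(20): 20−2=18 → S
G(6): 6−2=4 → E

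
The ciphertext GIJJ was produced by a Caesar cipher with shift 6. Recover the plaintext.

G(6): 6−6=0 → A
I(8): 8−6=2 → C
J(9): 9−6=3 → D
J(9): 9−6=3 → D

ACDD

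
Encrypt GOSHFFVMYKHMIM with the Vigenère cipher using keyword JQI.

Repeat the key across the message: JQIJQIJQIJQIJQ
G(6)+J(9): 15 → P
O(14)+Q(16): 30≡4 → E
S(18)+I(8): 26≡0 → A
H(7)+J(9): 16 → Q
F(5)+Q(16): 21 → V
F(5)+I(8): 13 → N
V(21)+J(9): 30≡4 → E
M(12)+Q(16): 28≡2 → C
Y(24)+I(8): 32≡6 → G
K(10)+J(9): 19 → T
H(7)+Q(16): 23 → X
M(12)+I(8): 20 → U
I(8)+J(9): 17 → R
M(12)+Q(16): 28≡2 → C

PEAQVNECGTXURC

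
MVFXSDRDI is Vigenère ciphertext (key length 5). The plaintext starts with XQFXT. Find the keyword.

PFAAZ

Subtract each crib letter from the matching ciphertext letter (mod 26):
M(12)−X(23)=-11≡15 → P
V(21)−Q(16)=5 → F
F(5)−F(5)=0 → A
X(23)−X(23)=0 → A
S(18)−T(19)=-1≡25 → Z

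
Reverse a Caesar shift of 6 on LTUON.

FNOIH

L(11): 11−6=5 → F
T(19): 19−6=13 → N
U(20): 20−6=14 → O
O(14): 14−6=8 → I
N(13): 13−6=7 → H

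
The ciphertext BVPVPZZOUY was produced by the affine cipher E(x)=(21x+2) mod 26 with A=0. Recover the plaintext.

VRNRNLLIMG

The inverse of 21 mod 26 is 5, since 21·5=105≡1. Apply D(y)=5·(y−2) mod 26:
B(1): 5·(1−2)=-5≡21 → V
V(21): 5·(21−2)=95≡17 → R
P(15): 5·(15−2)=65≡13 → N
V(21): 5·(21−2)=95≡17 → R
P(15): 5·(15−2)=65≡13 → N
Z(25): 5·(25−2)=115≡11 → L
Z(25): 5·(25−2)=115≡11 → L
O(14): 5·(14−2)=60≡8 → I
U(20): 5·(20−2)=90≡12 → M
Y(24): 5·(24−2)=110≡6 → G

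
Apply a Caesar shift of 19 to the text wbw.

pup

w(22): 22+19=41≡15 → p
b(1): 1+19=20 → u
w(22): 22+19=41≡15 → p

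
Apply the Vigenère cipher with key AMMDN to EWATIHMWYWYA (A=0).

EIMWVHYIBJYM

Repeat the key across the message: AMMDNAMMDNAM
E(4)+A(0): 4 → E
W(22)+M(12): 34≡8 → I
A(0)+M(12): 12 → M
T(19)+D(3): 22 → W
I(8)+N(13): 21 → V
H(7)+A(0): 7 → H
M(12)+M(12): 24 → Y
W(22)+M(12): 34≡8 → I
Y(24)+D(3): 27≡1 → B
W(22)+N(13): 35≡9 → J
Y(24)+A(0): 24 → Y
A(0)+M(12): 12 → M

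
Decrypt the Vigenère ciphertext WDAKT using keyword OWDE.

Repeat the key across the ciphertext: OWDEO
W(22)−O(14): 8 → I
D(3)−W(22): -19≡7 → H
A(0)−D(3): -3≡23 → X
K(10)−E(4): 6 → G
T(19)−O(14): 5 → F

IHXGF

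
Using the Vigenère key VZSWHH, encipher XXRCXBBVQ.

SWJYEIWUI

Repeat the key across the message: VZSWHHVZS
X(23)+V(21): 44≡18 → S
X(23)+Z(25): 48≡22 → W
R(17)+S(18): 35≡9 → J
C(2)+W(22): 24 → Y
X(23)+H(7): 30≡4 → E
B(1)+H(7): 8 → I
B(1)+V(21): 22 → W
V(21)+Z(25): 46≡20 → U
Q(16)+S(18): 34≡8 → I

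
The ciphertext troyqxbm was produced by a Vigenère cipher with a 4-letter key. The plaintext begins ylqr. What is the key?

Subtract each crib letter from the matching ciphertext letter (mod 26):
t(19)−y(24)=-5≡21 → v
r(17)−l(11)=6 → g
o(14)−q(16)=-2≡24 → y
y(24)−r(17)=7 → h

vgyh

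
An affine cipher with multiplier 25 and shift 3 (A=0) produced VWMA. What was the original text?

IHRD

The inverse of 25 mod 26 is 25, since 25·25=625≡1. Apply D(y)=25·(y−3) mod 26:
V(21): 25·(21−3)=450≡8 → I
W(22): 25·(22−3)=475≡7 → H
M(12): 25·(12−3)=225≡17 → R
A(0): 25·(0−3)=-75≡3 → D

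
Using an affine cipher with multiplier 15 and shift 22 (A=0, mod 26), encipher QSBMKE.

CGLUQE

Q(16): 15·16+22=262≡2 → C
S(18): 15·18+22=292≡6 → G
B(1): 15·1+22=37≡11 → L
M(12): 15·12+22=202≡20 → U
K(10): 15·10+22=172≡16 → Q
E(4): 15·4+22=82≡4 → E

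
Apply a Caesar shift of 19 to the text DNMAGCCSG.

D(3): 3+19=22 → W
N(13): 13+19=32≡6 → G
M(12): 12+19=31≡5 → F
A(0): 0+19=19 → T
G(6): 6+19=25 → Z
C(2): 2+19=21 → V
C(2): 2+19=21 → V
S(18): 18+19=37≡11 → L
G(6): 6+19=25 → Z

WGFTZVVLZ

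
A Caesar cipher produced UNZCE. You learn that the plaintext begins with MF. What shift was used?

8

From the crib: U(20)−M(12)=8, so the shift is 8.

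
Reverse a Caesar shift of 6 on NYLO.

N(13): 13−6=7 → H
Y(24): 24−6=18 → S
L(11): 11−6=5 → F
O(14): 14−6=8 → I

HSFI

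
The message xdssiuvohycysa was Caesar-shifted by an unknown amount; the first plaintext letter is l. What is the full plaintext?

lrggwijcvmqmgo

From the crib: x(23)−l(11)=12, so the shift is 12.
Subtract 12 from each ciphertext letter:
x(23): 23−12=11 → l
d(3): 3−12=-9≡17 → r
s(18): 18−12=6 → g
s(18): 18−12=6 → g
i(8): 8−12=-4≡22 → w
u(20): 20−12=8 → i
v(21): 21−12=9 → j
o(14): 14−12=2 → c
h(7): 7−12=-5≡21 → v
y(24): 24−12=12 → m
c(2): 2−12=-10≡16 → q
y(24): 24−12=12 → m
s(18): 18−12=6 → g
a(0): 0−12=-12≡14 → o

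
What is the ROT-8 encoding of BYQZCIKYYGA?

B(1): 1+8=9 → J
Y(24): 24+8=32≡6 → G
Q(16): 16+8=24 → Y
Z(25): 25+8=33≡7 → H
C(2): 2+8=10 → K
I(8): 8+8=16 → Q
K(10): 10+8=18 → S
Y(24): 24+8=32≡6 → G
Y(24): 24+8=32≡6 → G
G(6): 6+8=14 → O
A(0): 0+8=8 → I

JGYHKQSGGOI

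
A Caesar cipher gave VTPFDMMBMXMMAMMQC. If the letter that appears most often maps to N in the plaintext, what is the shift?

The most frequent ciphertext letter is M (appears 7 times).
M is position 12; N is position 13.
Shift = -1≡25.

25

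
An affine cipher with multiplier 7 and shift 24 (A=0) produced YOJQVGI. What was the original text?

The inverse of 7 mod 26 is 15, since 7·15=105≡1. Apply D(y)=15·(y−24) mod 26:
Y(24): 15·(24−24)=0 → A
O(14): 15·(14−24)=-150≡6 → G
J(9): 15·(9−24)=-225≡9 → J
Q(16): 15·(16−24)=-120≡10 → K
V(21): 15·(21−24)=-45≡7 → H
G(6): 15·(6−24)=-270≡16 → Q
I(8): 15·(8−24)=-240≡20 → U

AGJKHQU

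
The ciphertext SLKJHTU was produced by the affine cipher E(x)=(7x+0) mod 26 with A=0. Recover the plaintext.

The inverse of 7 mod 26 is 15, since 7·15=105≡1. Apply D(y)=15·(y−0) mod 26:
S(18): 15·(18−0)=270≡10 → K
L(11): 15·(11−0)=165≡9 → J
K(10): 15·(10−0)=150≡20 → U
J(9): 15·(9−0)=135≡5 → F
H(7): 15·(7−0)=105≡1 → B
T(19): 15·(19−0)=285≡25 → Z
U(20): 15·(20−0)=300≡14 → O

KJUFBZO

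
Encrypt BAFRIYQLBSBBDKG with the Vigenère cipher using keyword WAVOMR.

XAAFUPMLWGNSZKB

Repeat the key across the message: WAVOMRWAVOMRWAV
B(1)+W(22): 23 → X
A(0)+A(0): 0 → A
F(5)+V(21): 26≡0 → A
R(17)+O(14): 31≡5 → F
I(8)+M(12): 20 → U
Y(24)+R(17): 41≡15 → P
Q(16)+W(22): 38≡12 → M
L(11)+A(0): 11 → L
B(1)+V(21): 22 → W
S(18)+O(14): 32≡6 → G
B(1)+M(12): 13 → N
B(1)+R(17): 18 → S
D(3)+W(22): 25 → Z
K(10)+A(0): 10 → K
G(6)+V(21): 27≡1 → B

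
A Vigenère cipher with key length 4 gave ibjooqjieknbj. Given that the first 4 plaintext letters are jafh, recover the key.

zbeh

Subtract each crib letter from the matching ciphertext letter (mod 26):
i(8)−j(9)=-1≡25 → z
b(1)−a(0)=1 → b
j(9)−f(5)=4 → e
o(14)−h(7)=7 → h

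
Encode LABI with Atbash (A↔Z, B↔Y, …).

OZYR

L(11) → O(14)
A(0) → Z(25)
B(1) → Y(24)
I(8) → R(17)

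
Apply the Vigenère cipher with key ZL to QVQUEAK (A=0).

PGPFDLJ

Repeat the key across the message: ZLZLZLZ
Q(16)+Z(25): 41≡15 → P
V(21)+L(11): 32≡6 → G
Q(16)+Z(25): 41≡15 → P
U(20)+L(11): 31≡5 → F
E(4)+Z(25): 29≡3 → D
A(0)+L(11): 11 → L
K(10)+Z(25): 35≡9 → J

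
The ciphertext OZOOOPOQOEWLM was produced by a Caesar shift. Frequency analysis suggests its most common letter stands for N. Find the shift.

The most frequent ciphertext letter is O (appears 6 times).
O is position 14; N is position 13.
Shift = 1.

1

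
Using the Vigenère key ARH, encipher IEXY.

Repeat the key across the message: ARHA
I(8)+A(0): 8 → I
E(4)+R(17): 21 → V
X(23)+H(7): 30≡4 → E
Y(24)+A(0): 24 → Y

IVEY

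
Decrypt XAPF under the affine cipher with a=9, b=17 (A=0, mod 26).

SBUQ

The inverse of 9 mod 26 is 3, since 9·3=27≡1. Apply D(y)=3·(y−17) mod 26:
X(23): 3·(23−17)=18 → S
A(0): 3·(0−17)=-51≡1 → B
P(15): 3·(15−17)=-6≡20 → U
F(5): 3·(5−17)=-36≡16 → Q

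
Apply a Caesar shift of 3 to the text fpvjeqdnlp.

f(5): 5+3=8 → i
p(15): 15+3=18 → s
v(21): 21+3=24 → y
j(9): 9+3=12 → m
e(4): 4+3=7 → h
q(16): 16+3=19 → t
d(3): 3+3=6 → g
n(13): 13+3=16 → q
l(11): 11+3=14 → o
p(15): 15+3=18 → s

isymhtgqos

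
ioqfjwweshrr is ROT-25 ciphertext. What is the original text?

jprgkxxftiss

i(8): 8−25=-17≡9 → j
o(14): 14−25=-11≡15 → p
q(16): 16−25=-9≡17 → r
f(5): 5−25=-20≡6 → g
j(9): 9−25=-16≡10 → k
w(22): 22−25=-3≡23 → x
w(22): 22−25=-3≡23 → x
e(4): 4−25=-21≡5 → f
s(18): 18−25=-7≡19 → t
h(7): 7−25=-18≡8 → i
r(17): 17−25=-8≡18 → s
r(17): 17−25=-8≡18 → s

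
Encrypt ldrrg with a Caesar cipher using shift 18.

l(11): 11+18=29≡3 → d
d(3): 3+18=21 → v
r(17): 17+18=35≡9 → j
r(17): 17+18=35≡9 → j
g(6): 6+18=24 → y

dvjjy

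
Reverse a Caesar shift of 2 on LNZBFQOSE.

JLXZDOMQC

L(11): 11−2=9 → J
N(13): 13−2=11 → L
Z(25): 25−2=23 → X
B(1): 1−2=-1≡25 → Z
F(5): 5−2=3 → D
Q(16): 16−2=14 → O
O(14): 14−2=12 → M
S(18): 18−2=16 → Q
E(4): 4−2=2 → C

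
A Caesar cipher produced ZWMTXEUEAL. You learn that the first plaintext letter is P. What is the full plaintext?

PMCJNUKUQB

From the crib: Z(25)−P(15)=10, so the shift is 10.
Subtract 10 from each ciphertext letter:
Z(25): 25−10=15 → P
W(22): 22−10=12 → M
M(12): 12−10=2 → C
T(19): 19−10=9 → J
X(23): 23−10=13 → N
E(4): 4−10=-6≡20 → U
U(20): 20−10=10 → K
E(4): 4−10=-6≡20 → U
A(0): 0−10=-10≡16 → Q
L(11): 11−10=1 → B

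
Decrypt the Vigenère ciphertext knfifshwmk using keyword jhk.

Repeat the key across the ciphertext: jhkjhkjhkj
k(10)−j(9): 1 → b
n(13)−h(7): 6 → g
f(5)−k(10): -5≡21 → v
i(8)−j(9): -1≡25 → z
f(5)−h(7): -2≡24 → y
s(18)−k(10): 8 → i
h(7)−j(9): -2≡24 → y
w(22)−h(7): 15 → p
m(12)−k(10): 2 → c
k(10)−j(9): 1 → b

bgvzyiypcb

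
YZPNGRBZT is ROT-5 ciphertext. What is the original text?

TUKIBMWUO

Y(24): 24−5=19 → T
Z(25): 25−5=20 → U
P(15): 15−5=10 → K
N(13): 13−5=8 → I
G(6): 6−5=1 → B
R(17): 17−5=12 → M
B(1): 1−5=-4≡22 → W
Z(25): 25−5=20 → U
T(19): 19−5=14 → O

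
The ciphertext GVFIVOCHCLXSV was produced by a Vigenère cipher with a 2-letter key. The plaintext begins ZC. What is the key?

Subtract each crib letter from the matching ciphertext letter (mod 26):
G(6)−Z(25)=-19≡7 → H
V(21)−C(2)=19 → T

HT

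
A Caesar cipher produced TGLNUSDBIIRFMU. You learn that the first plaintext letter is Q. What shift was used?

From the crib: T(19)−Q(16)=3, so the shift is 3.

3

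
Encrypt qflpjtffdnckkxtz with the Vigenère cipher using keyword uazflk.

Repeat the key across the message: uazflkuazflkuazf
q(16)+u(20): 36≡10 → k
f(5)+a(0): 5 → f
l(11)+z(25): 36≡10 → k
p(15)+f(5): 20 → u
j(9)+l(11): 20 → u
t(19)+k(10): 29≡3 → d
f(5)+u(20): 25 → z
f(5)+a(0): 5 → f
d(3)+z(25): 28≡2 → c
n(13)+f(5): 18 → s
c(2)+l(11): 13 → n
k(10)+k(10): 20 → u
k(10)+u(20): 30≡4 → e
x(23)+a(0): 23 → x
t(19)+z(25): 44≡18 → s
z(25)+f(5): 30≡4 → e

kfkuudzfcsnuexse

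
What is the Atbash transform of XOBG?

X(23) → C(2)
O(14) → L(11)
B(1) → Y(24)
G(6) → T(19)

CLYT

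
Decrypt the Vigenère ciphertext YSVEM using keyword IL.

QHNTE

Repeat the key across the ciphertext: ILILI
Y(24)−I(8): 16 → Q
S(18)−L(11): 7 → H
V(21)−I(8): 13 → N
E(4)−L(11): -7≡19 → T
M(12)−I(8): 4 → E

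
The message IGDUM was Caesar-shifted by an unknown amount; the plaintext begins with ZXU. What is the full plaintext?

ZXULD

From the crib: I(8)−Z(25)=-17≡9, so the shift is 9.
Subtract 9 from each ciphertext letter:
I(8): 8−9=-1≡25 → Z
G(6): 6−9=-3≡23 → X
D(3): 3−9=-6≡20 → U
U(20): 20−9=11 → L
M(12): 12−9=3 → D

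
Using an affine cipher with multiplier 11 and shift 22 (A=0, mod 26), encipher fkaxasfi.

f(5): 11·5+22=77≡25 → z
k(10): 11·10+22=132≡2 → c
a(0): 11·0+22=22 → w
x(23): 11·23+22=275≡15 → p
a(0): 11·0+22=22 → w
s(18): 11·18+22=220≡12 → m
f(5): 11·5+22=77≡25 → z
i(8): 11·8+22=110≡6 → g

zcwpwmzg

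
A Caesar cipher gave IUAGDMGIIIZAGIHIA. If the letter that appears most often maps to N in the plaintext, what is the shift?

The most frequent ciphertext letter is I (appears 6 times).
I is position 8; N is position 13.
Shift = -5≡21.

21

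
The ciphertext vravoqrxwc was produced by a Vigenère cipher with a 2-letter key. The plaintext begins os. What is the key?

Subtract each crib letter from the matching ciphertext letter (mod 26):
v(21)−o(14)=7 → h
r(17)−s(18)=-1≡25 → z

hz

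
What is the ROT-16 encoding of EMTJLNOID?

E(4): 4+16=20 → U
M(12): 12+16=28≡2 → C
T(19): 19+16=35≡9 → J
J(9): 9+16=25 → Z
L(11): 11+16=27≡1 → B
N(13): 13+16=29≡3 → D
O(14): 14+16=30≡4 → E
I(8): 8+16=24 → Y
D(3): 3+16=19 → T

UCJZBDEYT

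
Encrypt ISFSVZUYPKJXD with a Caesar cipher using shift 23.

I(8): 8+23=31≡5 → F
S(18): 18+23=41≡15 → P
F(5): 5+23=28≡2 → C
S(18): 18+23=41≡15 → P
V(21): 21+23=44≡18 → S
Z(25): 25+23=48≡22 → W
U(20): 20+23=43≡17 → R
Y(24): 24+23=47≡21 → V
P(15): 15+23=38≡12 → M
K(10): 10+23=33≡7 → H
J(9): 9+23=32≡6 → G
X(23): 23+23=46≡20 → U
D(3): 3+23=26≡0 → A

FPCPSWRVMHGUA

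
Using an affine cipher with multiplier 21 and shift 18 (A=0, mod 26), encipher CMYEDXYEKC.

IKCYDHCYUI

C(2): 21·2+18=60≡8 → I
M(12): 21·12+18=270≡10 → K
Y(24): 21·24+18=522≡2 → C
E(4): 21·4+18=102≡24 → Y
D(3): 21·3+18=81≡3 → D
X(23): 21·23+18=501≡7 → H
Y(24): 21·24+18=522≡2 → C
E(4): 21·4+18=102≡24 → Y
K(10): 21·10+18=228≡20 → U
C(2): 21·2+18=60≡8 → I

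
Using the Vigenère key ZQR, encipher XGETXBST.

WWVSNSRJ

Repeat the key across the message: ZQRZQRZQ
X(23)+Z(25): 48≡22 → W
G(6)+Q(16): 22 → W
E(4)+R(17): 21 → V
T(19)+Z(25): 44≡18 → S
X(23)+Q(16): 39≡13 → N
B(1)+R(17): 18 → S
S(18)+Z(25): 43≡17 → R
T(19)+Q(16): 35≡9 → J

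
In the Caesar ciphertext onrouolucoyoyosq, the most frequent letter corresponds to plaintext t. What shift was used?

The most frequent ciphertext letter is o (appears 6 times).
o is position 14; t is position 19.
Shift = -5≡21.

21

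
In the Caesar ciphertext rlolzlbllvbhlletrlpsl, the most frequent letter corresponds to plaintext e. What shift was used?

7

The most frequent ciphertext letter is l (appears 9 times).
l is position 11; e is position 4.
Shift = 7.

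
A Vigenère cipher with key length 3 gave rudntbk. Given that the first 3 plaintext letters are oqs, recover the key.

Subtract each crib letter from the matching ciphertext letter (mod 26):
r(17)−o(14)=3 → d
u(20)−q(16)=4 → e
d(3)−s(18)=-15≡11 → l

del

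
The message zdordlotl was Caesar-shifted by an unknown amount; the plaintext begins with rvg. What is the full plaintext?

From the crib: z(25)−r(17)=8, so the shift is 8.
Subtract 8 from each ciphertext letter:
z(25): 25−8=17 → r
d(3): 3−8=-5≡21 → v
o(14): 14−8=6 → g
r(17): 17−8=9 → j
d(3): 3−8=-5≡21 → v
l(11): 11−8=3 → d
o(14): 14−8=6 → g
t(19): 19−8=11 → l
l(11): 11−8=3 → d

rvgjvdgld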